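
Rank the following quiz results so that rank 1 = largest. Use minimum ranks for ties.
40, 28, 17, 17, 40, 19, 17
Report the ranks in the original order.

1, 3, 5, 5, 1, 4, 5

Sorted (descending): 40, 40, 28, 19, 17, 17, 17
The 2 values of 40 occupy positions 1–2 → each gets rank 1.
The 3 values of 17 occupy positions 5–7 → each gets rank 5.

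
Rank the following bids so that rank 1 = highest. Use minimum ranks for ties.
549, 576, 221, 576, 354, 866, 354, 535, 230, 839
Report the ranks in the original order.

Sorted (descending): 866, 839, 576, 576, 549, 535, 354, 354, 230, 221
The 2 values of 576 occupy positions 3–4 → each gets rank 3.
The 2 values of 354 occupy positions 7–8 → each gets rank 7.

5, 3, 10, 3, 7, 1, 7, 6, 9, 2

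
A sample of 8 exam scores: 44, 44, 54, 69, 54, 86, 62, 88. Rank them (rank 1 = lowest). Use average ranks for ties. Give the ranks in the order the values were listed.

1.5, 1.5, 3.5, 6, 3.5, 7, 5, 8

Sorted (ascending): 44, 44, 54, 54, 62, 69, 86, 88
The 2 values of 44 occupy positions 1–2 → average rank (1+2)/2 = 1.5.
The 2 values of 54 occupy positions 3–4 → average rank (3+4)/2 = 3.5.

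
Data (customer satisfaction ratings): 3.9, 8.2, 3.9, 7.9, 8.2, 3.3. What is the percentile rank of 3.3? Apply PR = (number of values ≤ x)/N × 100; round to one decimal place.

16.7

N = 6.
Strictly below 3.3: 0. Equal to 3.3: 1.
PR = 1/6 × 100 = 16.7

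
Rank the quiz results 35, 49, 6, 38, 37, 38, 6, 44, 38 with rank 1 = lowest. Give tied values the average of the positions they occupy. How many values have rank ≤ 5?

4

Sorted (ascending): 6, 6, 35, 37, 38, 38, 38, 44, 49
The 2 values of 6 occupy positions 1–2 → average rank (1+2)/2 = 1.5.
The 3 values of 38 occupy positions 5–7 → average rank 6.
Ranks ≤ 5: {1.5, 1.5, 3, 4} → 4 values.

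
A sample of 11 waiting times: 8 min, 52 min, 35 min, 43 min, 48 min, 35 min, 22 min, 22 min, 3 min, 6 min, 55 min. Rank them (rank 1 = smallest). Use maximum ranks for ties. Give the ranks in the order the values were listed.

Sorted (ascending): 3, 6, 8, 22, 22, 35, 35, 43, 48, 52, 55
The 2 values of 22 occupy positions 4–5 → each gets rank 5.
The 2 values of 35 occupy positions 6–7 → each gets rank 7.

3, 10, 7, 8, 9, 7, 5, 5, 1, 2, 11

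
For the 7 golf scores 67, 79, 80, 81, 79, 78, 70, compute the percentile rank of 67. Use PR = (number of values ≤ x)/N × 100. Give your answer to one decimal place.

N = 7.
Strictly below 67: 0. Equal to 67: 1.
PR = 1/7 × 100 = 14.3

14.3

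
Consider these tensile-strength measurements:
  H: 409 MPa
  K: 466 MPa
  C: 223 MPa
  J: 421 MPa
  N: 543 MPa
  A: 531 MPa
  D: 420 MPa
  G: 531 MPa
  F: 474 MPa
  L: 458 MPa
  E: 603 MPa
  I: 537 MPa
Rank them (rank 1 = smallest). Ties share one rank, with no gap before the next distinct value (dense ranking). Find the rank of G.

8

Sorted (ascending): 223, 409, 420, 421, 458, 466, 474, 531, 531, 537, 543, 603
The 2 values of 531 share dense rank 8.
Remaining distinct values take the next consecutive integers.
G has value 531 MPa → rank 8.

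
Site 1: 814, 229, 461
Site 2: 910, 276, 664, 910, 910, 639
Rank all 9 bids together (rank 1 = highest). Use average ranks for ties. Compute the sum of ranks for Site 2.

Sorted (descending): 910, 910, 910, 814, 664, 639, 461, 276, 229
The 3 values of 910 occupy positions 1–3 → average rank 2.
Site 2 values → pooled ranks: 910→2, 276→8, 664→5, 910→2, 910→2, 639→6
Rank sum = 2 + 8 + 5 + 2 + 2 + 6 = 25

25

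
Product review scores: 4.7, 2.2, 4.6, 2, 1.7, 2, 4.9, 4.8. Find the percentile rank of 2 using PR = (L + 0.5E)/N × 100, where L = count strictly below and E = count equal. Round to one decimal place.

N = 8.
Strictly below 2: 1. Equal to 2: 2.
PR = (1 + 0.5·2)/8 × 100 = 25.0

25.0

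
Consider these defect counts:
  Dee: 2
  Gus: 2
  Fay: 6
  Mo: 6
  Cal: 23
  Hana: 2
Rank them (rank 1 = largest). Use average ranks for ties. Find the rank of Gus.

5

Sorted (descending): 23, 6, 6, 2, 2, 2
The 2 values of 6 occupy positions 2–3 → average rank (2+3)/2 = 2.5.
The 3 values of 2 occupy positions 4–6 → average rank 5.
Gus has value 2 → rank 5.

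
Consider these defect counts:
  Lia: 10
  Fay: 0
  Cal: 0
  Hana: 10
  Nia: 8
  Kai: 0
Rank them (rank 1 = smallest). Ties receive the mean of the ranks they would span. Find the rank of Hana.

5.5

Sorted (ascending): 0, 0, 0, 8, 10, 10
The 3 values of 0 occupy positions 1–3 → average rank 2.
The 2 values of 10 occupy positions 5–6 → average rank (5+6)/2 = 5.5.
Hana has value 10 → rank 5.5.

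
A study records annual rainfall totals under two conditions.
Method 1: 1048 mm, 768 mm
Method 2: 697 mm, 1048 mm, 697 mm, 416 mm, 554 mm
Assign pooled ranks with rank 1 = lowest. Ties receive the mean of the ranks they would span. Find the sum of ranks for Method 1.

11.5

Sorted (ascending): 416, 554, 697, 697, 768, 1048, 1048
The 2 values of 697 occupy positions 3–4 → average rank (3+4)/2 = 3.5.
The 2 values of 1048 occupy positions 6–7 → average rank (6+7)/2 = 6.5.
Method 1 values → pooled ranks: 1048→6.5, 768→5
Rank sum = 6.5 + 5 = 11.5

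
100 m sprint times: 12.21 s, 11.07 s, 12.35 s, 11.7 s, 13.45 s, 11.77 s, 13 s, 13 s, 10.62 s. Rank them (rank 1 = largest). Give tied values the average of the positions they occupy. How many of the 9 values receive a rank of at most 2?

1

Sorted (descending): 13.45, 13, 13, 12.35, 12.21, 11.77, 11.7, 11.07, 10.62
The 2 values of 13 occupy positions 2–3 → average rank (2+3)/2 = 2.5.
Ranks ≤ 2: {1} → 1 value.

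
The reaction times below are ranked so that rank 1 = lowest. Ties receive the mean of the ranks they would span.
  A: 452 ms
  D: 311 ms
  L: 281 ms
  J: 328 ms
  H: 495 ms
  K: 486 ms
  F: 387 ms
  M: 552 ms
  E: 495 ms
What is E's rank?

7.5

Sorted (ascending): 281, 311, 328, 387, 452, 486, 495, 495, 552
The 2 values of 495 occupy positions 7–8 → average rank (7+8)/2 = 7.5.
E has value 495 ms → rank 7.5.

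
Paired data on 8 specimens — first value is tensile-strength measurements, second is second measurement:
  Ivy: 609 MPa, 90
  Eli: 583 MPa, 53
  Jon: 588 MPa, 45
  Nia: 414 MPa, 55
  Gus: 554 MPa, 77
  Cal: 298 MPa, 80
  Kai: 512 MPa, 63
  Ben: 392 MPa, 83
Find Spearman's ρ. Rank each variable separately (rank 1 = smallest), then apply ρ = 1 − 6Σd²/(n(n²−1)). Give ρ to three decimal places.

Ranks of variable 1: 8, 6, 7, 3, 5, 1, 4, 2
Ranks of variable 2: 8, 2, 1, 3, 5, 6, 4, 7
d = r₁ − r₂: 0, 4, 6, 0, 0, -5, 0, -5
d²: 0, 16, 36, 0, 0, 25, 0, 25; Σd² = 102
ρ = 1 − 6·102/(8·63) = 1 − 612/504 = -0.214

-0.214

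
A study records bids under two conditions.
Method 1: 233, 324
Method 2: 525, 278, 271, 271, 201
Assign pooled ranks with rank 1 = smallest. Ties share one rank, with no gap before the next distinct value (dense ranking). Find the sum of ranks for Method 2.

Sorted (ascending): 201, 233, 271, 271, 278, 324, 525
The 2 values of 271 share dense rank 3.
Remaining distinct values take the next consecutive integers.
Method 2 values → pooled ranks: 525→6, 278→4, 271→3, 271→3, 201→1
Rank sum = 6 + 4 + 3 + 3 + 1 = 17

17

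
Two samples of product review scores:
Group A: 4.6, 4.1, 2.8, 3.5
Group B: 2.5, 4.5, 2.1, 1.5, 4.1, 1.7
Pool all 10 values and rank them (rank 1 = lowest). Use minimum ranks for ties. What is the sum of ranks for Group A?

28

Sorted (ascending): 1.5, 1.7, 2.1, 2.5, 2.8, 3.5, 4.1, 4.1, 4.5, 4.6
The 2 values of 4.1 occupy positions 7–8 → each gets rank 7.
Group A values → pooled ranks: 4.6→10, 4.1→7, 2.8→5, 3.5→6
Rank sum = 10 + 7 + 5 + 6 = 28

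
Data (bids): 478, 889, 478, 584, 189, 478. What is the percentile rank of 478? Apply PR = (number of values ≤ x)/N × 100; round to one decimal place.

N = 6.
Strictly below 478: 1. Equal to 478: 3.
PR = 4/6 × 100 = 66.7

66.7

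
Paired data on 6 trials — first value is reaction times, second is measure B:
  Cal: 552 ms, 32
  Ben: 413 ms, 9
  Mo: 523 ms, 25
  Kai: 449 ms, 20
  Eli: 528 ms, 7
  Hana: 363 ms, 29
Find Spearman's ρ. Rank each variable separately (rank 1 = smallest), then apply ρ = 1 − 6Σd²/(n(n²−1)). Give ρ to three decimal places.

0.086

Ranks of variable 1: 6, 2, 4, 3, 5, 1
Ranks of variable 2: 6, 2, 4, 3, 1, 5
d = r₁ − r₂: 0, 0, 0, 0, 4, -4
d²: 0, 0, 0, 0, 16, 16; Σd² = 32
ρ = 1 − 6·32/(6·35) = 1 − 192/210 = 0.086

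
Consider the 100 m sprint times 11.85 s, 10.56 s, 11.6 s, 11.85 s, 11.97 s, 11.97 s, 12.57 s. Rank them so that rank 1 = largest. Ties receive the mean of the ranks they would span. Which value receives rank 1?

Sorted (descending): 12.57, 11.97, 11.97, 11.85, 11.85, 11.6, 10.56
The 2 values of 11.97 occupy positions 2–3 → average rank (2+3)/2 = 2.5.
The 2 values of 11.85 occupy positions 4–5 → average rank (4+5)/2 = 4.5.
Rank 1 → value 12.57.

12.57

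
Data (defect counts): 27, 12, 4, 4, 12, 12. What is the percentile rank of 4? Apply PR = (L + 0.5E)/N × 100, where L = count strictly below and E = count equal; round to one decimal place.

N = 6.
Strictly below 4: 0. Equal to 4: 2.
PR = (0 + 0.5·2)/6 × 100 = 16.7

16.7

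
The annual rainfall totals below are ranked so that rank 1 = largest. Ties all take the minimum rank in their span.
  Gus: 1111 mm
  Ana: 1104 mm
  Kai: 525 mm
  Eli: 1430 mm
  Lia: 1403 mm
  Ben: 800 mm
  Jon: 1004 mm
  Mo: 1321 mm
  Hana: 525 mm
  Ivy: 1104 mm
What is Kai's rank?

9

Sorted (descending): 1430, 1403, 1321, 1111, 1104, 1104, 1004, 800, 525, 525
The 2 values of 1104 occupy positions 5–6 → each gets rank 5.
The 2 values of 525 occupy positions 9–10 → each gets rank 9.
Kai has value 525 mm → rank 9.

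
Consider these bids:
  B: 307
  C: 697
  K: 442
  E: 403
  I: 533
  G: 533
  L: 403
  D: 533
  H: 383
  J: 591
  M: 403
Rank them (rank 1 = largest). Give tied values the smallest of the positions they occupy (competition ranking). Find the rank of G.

Sorted (descending): 697, 591, 533, 533, 533, 442, 403, 403, 403, 383, 307
The 3 values of 533 occupy positions 3–5 → each gets rank 3.
The 3 values of 403 occupy positions 7–9 → each gets rank 7.
G has value 533 → rank 3.

3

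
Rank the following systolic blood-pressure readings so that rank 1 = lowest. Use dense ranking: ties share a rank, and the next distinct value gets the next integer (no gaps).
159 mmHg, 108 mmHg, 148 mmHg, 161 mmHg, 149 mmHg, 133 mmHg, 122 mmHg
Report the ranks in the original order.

Sorted (ascending): 108, 122, 133, 148, 149, 159, 161
No ties — each value takes its position as its rank.

6, 1, 4, 7, 5, 3, 2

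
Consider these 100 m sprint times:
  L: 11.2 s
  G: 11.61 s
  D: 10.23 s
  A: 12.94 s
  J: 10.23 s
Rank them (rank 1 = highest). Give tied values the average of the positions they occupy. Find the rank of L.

Sorted (descending): 12.94, 11.61, 11.2, 10.23, 10.23
The 2 values of 10.23 occupy positions 4–5 → average rank (4+5)/2 = 4.5.
L has value 11.2 s → rank 3.

3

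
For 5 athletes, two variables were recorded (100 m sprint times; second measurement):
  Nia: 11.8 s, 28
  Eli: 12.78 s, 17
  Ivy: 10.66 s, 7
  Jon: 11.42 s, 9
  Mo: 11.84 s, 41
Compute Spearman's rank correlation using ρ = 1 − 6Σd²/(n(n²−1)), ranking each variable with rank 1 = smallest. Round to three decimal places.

0.700

Ranks of variable 1: 3, 5, 1, 2, 4
Ranks of variable 2: 4, 3, 1, 2, 5
d = r₁ − r₂: -1, 2, 0, 0, -1
d²: 1, 4, 0, 0, 1; Σd² = 6
ρ = 1 − 6·6/(5·24) = 1 − 36/120 = 0.700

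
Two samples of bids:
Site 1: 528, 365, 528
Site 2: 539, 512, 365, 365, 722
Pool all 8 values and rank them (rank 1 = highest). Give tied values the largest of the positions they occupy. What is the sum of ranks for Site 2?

24

Sorted (descending): 722, 539, 528, 528, 512, 365, 365, 365
The 2 values of 528 occupy positions 3–4 → each gets rank 4.
The 3 values of 365 occupy positions 6–8 → each gets rank 8.
Site 2 values → pooled ranks: 539→2, 512→5, 365→8, 365→8, 722→1
Rank sum = 2 + 5 + 8 + 8 + 1 = 24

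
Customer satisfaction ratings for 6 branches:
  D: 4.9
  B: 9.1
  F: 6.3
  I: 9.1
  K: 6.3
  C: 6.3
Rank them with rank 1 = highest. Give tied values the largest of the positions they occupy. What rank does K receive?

5

Sorted (descending): 9.1, 9.1, 6.3, 6.3, 6.3, 4.9
The 2 values of 9.1 occupy positions 1–2 → each gets rank 2.
The 3 values of 6.3 occupy positions 3–5 → each gets rank 5.
K has value 6.3 → rank 5.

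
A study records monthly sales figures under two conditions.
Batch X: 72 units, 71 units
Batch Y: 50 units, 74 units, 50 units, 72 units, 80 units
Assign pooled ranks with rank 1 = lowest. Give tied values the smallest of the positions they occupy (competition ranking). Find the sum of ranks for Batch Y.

19

Sorted (ascending): 50, 50, 71, 72, 72, 74, 80
The 2 values of 50 occupy positions 1–2 → each gets rank 1.
The 2 values of 72 occupy positions 4–5 → each gets rank 4.
Batch Y values → pooled ranks: 50→1, 74→6, 50→1, 72→4, 80→7
Rank sum = 1 + 6 + 1 + 4 + 7 = 19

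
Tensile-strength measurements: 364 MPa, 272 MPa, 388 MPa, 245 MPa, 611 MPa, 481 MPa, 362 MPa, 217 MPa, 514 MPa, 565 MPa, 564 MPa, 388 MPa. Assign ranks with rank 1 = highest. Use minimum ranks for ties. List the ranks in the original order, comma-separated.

8, 10, 6, 11, 1, 5, 9, 12, 4, 2, 3, 6

Sorted (descending): 611, 565, 564, 514, 481, 388, 388, 364, 362, 272, 245, 217
The 2 values of 388 occupy positions 6–7 → each gets rank 6.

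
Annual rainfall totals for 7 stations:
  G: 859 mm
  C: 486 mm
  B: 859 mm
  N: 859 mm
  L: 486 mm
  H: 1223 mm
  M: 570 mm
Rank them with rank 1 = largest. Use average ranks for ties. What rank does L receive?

6.5

Sorted (descending): 1223, 859, 859, 859, 570, 486, 486
The 3 values of 859 occupy positions 2–4 → average rank 3.
The 2 values of 486 occupy positions 6–7 → average rank (6+7)/2 = 6.5.
L has value 486 mm → rank 6.5.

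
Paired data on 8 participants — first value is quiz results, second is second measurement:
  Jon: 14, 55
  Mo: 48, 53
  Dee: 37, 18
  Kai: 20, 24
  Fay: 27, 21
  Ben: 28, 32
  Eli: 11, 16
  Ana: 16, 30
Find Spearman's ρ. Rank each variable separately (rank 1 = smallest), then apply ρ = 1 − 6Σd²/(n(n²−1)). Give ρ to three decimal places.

Ranks of variable 1: 2, 8, 7, 4, 5, 6, 1, 3
Ranks of variable 2: 8, 7, 2, 4, 3, 6, 1, 5
d = r₁ − r₂: -6, 1, 5, 0, 2, 0, 0, -2
d²: 36, 1, 25, 0, 4, 0, 0, 4; Σd² = 70
ρ = 1 − 6·70/(8·63) = 1 − 420/504 = 0.167

0.167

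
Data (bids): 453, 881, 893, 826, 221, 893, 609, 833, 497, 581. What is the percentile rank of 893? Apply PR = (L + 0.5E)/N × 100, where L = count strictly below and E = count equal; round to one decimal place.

N = 10.
Strictly below 893: 8. Equal to 893: 2.
PR = (8 + 0.5·2)/10 × 100 = 90.0

90.0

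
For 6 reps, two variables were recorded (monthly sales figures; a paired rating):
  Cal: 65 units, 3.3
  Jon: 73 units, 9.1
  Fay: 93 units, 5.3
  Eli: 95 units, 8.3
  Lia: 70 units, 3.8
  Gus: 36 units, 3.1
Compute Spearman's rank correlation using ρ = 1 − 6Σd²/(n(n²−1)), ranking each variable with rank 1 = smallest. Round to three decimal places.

Ranks of variable 1: 2, 4, 5, 6, 3, 1
Ranks of variable 2: 2, 6, 4, 5, 3, 1
d = r₁ − r₂: 0, -2, 1, 1, 0, 0
d²: 0, 4, 1, 1, 0, 0; Σd² = 6
ρ = 1 − 6·6/(6·35) = 1 − 36/210 = 0.829

0.829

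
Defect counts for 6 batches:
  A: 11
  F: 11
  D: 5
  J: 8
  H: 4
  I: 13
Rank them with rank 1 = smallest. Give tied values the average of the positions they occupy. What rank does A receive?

4.5

Sorted (ascending): 4, 5, 8, 11, 11, 13
The 2 values of 11 occupy positions 4–5 → average rank (4+5)/2 = 4.5.
A has value 11 → rank 4.5.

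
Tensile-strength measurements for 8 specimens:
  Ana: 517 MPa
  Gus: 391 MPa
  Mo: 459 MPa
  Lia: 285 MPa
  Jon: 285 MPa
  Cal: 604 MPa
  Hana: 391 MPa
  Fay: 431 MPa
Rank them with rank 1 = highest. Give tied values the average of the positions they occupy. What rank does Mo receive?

3

Sorted (descending): 604, 517, 459, 431, 391, 391, 285, 285
The 2 values of 391 occupy positions 5–6 → average rank (5+6)/2 = 5.5.
The 2 values of 285 occupy positions 7–8 → average rank (7+8)/2 = 7.5.
Mo has value 459 MPa → rank 3.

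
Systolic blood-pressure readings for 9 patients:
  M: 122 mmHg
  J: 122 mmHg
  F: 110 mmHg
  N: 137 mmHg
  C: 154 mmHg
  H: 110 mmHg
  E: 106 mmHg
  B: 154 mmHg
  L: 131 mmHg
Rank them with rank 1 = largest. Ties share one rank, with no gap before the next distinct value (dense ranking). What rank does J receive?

4

Sorted (descending): 154, 154, 137, 131, 122, 122, 110, 110, 106
The 2 values of 154 share dense rank 1.
The 2 values of 122 share dense rank 4.
The 2 values of 110 share dense rank 5.
Remaining distinct values take the next consecutive integers.
J has value 122 mmHg → rank 4.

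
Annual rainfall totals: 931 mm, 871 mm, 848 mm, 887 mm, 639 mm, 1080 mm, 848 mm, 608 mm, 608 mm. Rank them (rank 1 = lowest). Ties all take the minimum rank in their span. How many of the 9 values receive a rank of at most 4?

Sorted (ascending): 608, 608, 639, 848, 848, 871, 887, 931, 1080
The 2 values of 608 occupy positions 1–2 → each gets rank 1.
The 2 values of 848 occupy positions 4–5 → each gets rank 4.
Ranks ≤ 4: {1, 1, 3, 4, 4} → 5 values.

5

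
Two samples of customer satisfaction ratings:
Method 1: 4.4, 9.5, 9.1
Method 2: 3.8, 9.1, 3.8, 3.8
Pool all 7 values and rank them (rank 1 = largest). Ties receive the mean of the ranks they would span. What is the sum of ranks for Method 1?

7.5

Sorted (descending): 9.5, 9.1, 9.1, 4.4, 3.8, 3.8, 3.8
The 2 values of 9.1 occupy positions 2–3 → average rank (2+3)/2 = 2.5.
The 3 values of 3.8 occupy positions 5–7 → average rank 6.
Method 1 values → pooled ranks: 4.4→4, 9.5→1, 9.1→2.5
Rank sum = 4 + 1 + 2.5 = 7.5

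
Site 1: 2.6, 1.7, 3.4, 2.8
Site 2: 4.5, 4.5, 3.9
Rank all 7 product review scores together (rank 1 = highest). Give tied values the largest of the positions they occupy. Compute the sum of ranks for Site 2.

Sorted (descending): 4.5, 4.5, 3.9, 3.4, 2.8, 2.6, 1.7
The 2 values of 4.5 occupy positions 1–2 → each gets rank 2.
Site 2 values → pooled ranks: 4.5→2, 4.5→2, 3.9→3
Rank sum = 2 + 2 + 3 = 7

7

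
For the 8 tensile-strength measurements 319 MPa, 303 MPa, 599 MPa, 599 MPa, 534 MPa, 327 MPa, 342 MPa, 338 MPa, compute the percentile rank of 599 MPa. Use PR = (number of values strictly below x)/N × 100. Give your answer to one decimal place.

75.0

N = 8.
Strictly below 599: 6. Equal to 599: 2.
PR = 6/8 × 100 = 75.0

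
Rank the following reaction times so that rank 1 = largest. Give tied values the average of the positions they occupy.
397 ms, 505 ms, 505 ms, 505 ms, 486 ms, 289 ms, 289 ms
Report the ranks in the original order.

Sorted (descending): 505, 505, 505, 486, 397, 289, 289
The 3 values of 505 occupy positions 1–3 → average rank 2.
The 2 values of 289 occupy positions 6–7 → average rank (6+7)/2 = 6.5.

5, 2, 2, 2, 4, 6.5, 6.5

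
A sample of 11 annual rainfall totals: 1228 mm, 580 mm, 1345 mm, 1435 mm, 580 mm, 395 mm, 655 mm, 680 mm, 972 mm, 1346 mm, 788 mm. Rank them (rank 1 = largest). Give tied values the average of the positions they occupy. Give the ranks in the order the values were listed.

Sorted (descending): 1435, 1346, 1345, 1228, 972, 788, 680, 655, 580, 580, 395
The 2 values of 580 occupy positions 9–10 → average rank (9+10)/2 = 9.5.

4, 9.5, 3, 1, 9.5, 11, 8, 7, 5, 2, 6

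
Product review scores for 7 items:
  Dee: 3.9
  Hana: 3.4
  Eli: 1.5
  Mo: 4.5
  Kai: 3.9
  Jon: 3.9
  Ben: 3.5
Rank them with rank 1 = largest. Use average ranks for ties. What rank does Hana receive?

6

Sorted (descending): 4.5, 3.9, 3.9, 3.9, 3.5, 3.4, 1.5
The 3 values of 3.9 occupy positions 2–4 → average rank 3.
Hana has value 3.4 → rank 6.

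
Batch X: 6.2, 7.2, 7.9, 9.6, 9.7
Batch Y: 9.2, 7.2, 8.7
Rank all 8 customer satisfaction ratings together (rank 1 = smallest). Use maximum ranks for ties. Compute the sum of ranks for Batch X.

23

Sorted (ascending): 6.2, 7.2, 7.2, 7.9, 8.7, 9.2, 9.6, 9.7
The 2 values of 7.2 occupy positions 2–3 → each gets rank 3.
Batch X values → pooled ranks: 6.2→1, 7.2→3, 7.9→4, 9.6→7, 9.7→8
Rank sum = 1 + 3 + 4 + 7 + 8 = 23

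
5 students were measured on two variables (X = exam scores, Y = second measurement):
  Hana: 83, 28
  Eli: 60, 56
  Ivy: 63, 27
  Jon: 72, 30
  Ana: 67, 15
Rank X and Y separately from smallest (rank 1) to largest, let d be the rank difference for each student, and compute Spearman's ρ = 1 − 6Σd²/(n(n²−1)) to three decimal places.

Ranks of variable 1: 5, 1, 2, 4, 3
Ranks of variable 2: 3, 5, 2, 4, 1
d = r₁ − r₂: 2, -4, 0, 0, 2
d²: 4, 16, 0, 0, 4; Σd² = 24
ρ = 1 − 6·24/(5·24) = 1 − 144/120 = -0.200

-0.200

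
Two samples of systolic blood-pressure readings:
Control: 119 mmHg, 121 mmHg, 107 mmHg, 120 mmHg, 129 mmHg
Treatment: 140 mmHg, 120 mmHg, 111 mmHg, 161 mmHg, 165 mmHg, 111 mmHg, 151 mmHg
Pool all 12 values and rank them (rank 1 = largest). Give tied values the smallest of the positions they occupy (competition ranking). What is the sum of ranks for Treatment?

Sorted (descending): 165, 161, 151, 140, 129, 121, 120, 120, 119, 111, 111, 107
The 2 values of 120 occupy positions 7–8 → each gets rank 7.
The 2 values of 111 occupy positions 10–11 → each gets rank 10.
Treatment values → pooled ranks: 140→4, 120→7, 111→10, 161→2, 165→1, 111→10, 151→3
Rank sum = 4 + 7 + 10 + 2 + 1 + 10 + 3 = 37

37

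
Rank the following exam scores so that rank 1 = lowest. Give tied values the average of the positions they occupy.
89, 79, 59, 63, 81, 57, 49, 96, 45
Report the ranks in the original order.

Sorted (ascending): 45, 49, 57, 59, 63, 79, 81, 89, 96
No ties — each value takes its position as its rank.

8, 6, 4, 5, 7, 3, 2, 9, 1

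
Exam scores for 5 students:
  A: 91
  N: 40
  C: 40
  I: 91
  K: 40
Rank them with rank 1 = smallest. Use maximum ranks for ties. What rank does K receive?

Sorted (ascending): 40, 40, 40, 91, 91
The 3 values of 40 occupy positions 1–3 → each gets rank 3.
The 2 values of 91 occupy positions 4–5 → each gets rank 5.
K has value 40 → rank 3.

3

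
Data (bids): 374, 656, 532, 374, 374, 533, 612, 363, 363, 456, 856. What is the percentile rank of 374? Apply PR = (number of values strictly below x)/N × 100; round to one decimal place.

18.2

N = 11.
Strictly below 374: 2. Equal to 374: 3.
PR = 2/11 × 100 = 18.2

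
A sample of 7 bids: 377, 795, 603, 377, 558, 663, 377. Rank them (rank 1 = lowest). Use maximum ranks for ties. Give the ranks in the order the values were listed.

Sorted (ascending): 377, 377, 377, 558, 603, 663, 795
The 3 values of 377 occupy positions 1–3 → each gets rank 3.

3, 7, 5, 3, 4, 6, 3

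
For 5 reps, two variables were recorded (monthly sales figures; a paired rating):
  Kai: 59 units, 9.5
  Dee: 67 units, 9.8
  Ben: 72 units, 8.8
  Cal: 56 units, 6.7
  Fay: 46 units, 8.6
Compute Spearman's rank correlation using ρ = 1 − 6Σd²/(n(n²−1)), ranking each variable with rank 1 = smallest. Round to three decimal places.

Ranks of variable 1: 3, 4, 5, 2, 1
Ranks of variable 2: 4, 5, 3, 1, 2
d = r₁ − r₂: -1, -1, 2, 1, -1
d²: 1, 1, 4, 1, 1; Σd² = 8
ρ = 1 − 6·8/(5·24) = 1 − 48/120 = 0.600

0.600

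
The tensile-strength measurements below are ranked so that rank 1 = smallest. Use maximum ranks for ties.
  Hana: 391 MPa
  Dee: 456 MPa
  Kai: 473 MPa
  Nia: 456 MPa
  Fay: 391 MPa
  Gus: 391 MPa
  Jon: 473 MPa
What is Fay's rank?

3

Sorted (ascending): 391, 391, 391, 456, 456, 473, 473
The 3 values of 391 occupy positions 1–3 → each gets rank 3.
The 2 values of 456 occupy positions 4–5 → each gets rank 5.
The 2 values of 473 occupy positions 6–7 → each gets rank 7.
Fay has value 391 MPa → rank 3.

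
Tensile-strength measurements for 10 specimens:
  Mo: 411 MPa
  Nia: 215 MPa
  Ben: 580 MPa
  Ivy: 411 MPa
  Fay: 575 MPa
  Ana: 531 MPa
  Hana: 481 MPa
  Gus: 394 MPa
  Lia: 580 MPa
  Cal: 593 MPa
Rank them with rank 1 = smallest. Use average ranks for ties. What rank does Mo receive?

3.5

Sorted (ascending): 215, 394, 411, 411, 481, 531, 575, 580, 580, 593
The 2 values of 411 occupy positions 3–4 → average rank (3+4)/2 = 3.5.
The 2 values of 580 occupy positions 8–9 → average rank (8+9)/2 = 8.5.
Mo has value 411 MPa → rank 3.5.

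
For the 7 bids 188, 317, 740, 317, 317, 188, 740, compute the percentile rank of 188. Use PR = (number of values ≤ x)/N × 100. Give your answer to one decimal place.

28.6

N = 7.
Strictly below 188: 0. Equal to 188: 2.
PR = 2/7 × 100 = 28.6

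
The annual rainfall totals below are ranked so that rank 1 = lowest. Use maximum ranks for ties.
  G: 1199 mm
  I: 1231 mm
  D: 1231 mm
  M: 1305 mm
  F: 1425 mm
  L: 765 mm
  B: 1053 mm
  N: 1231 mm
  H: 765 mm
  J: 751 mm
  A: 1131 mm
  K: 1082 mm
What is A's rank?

6

Sorted (ascending): 751, 765, 765, 1053, 1082, 1131, 1199, 1231, 1231, 1231, 1305, 1425
The 2 values of 765 occupy positions 2–3 → each gets rank 3.
The 3 values of 1231 occupy positions 8–10 → each gets rank 10.
A has value 1131 mm → rank 6.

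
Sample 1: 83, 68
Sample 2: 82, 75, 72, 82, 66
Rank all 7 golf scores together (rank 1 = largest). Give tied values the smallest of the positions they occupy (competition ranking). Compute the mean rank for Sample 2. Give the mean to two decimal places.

Sorted (descending): 83, 82, 82, 75, 72, 68, 66
The 2 values of 82 occupy positions 2–3 → each gets rank 2.
Sample 2 values → pooled ranks: 82→2, 75→4, 72→5, 82→2, 66→7
Mean rank = (2 + 4 + 5 + 2 + 7) / 5 = 4.00

4.00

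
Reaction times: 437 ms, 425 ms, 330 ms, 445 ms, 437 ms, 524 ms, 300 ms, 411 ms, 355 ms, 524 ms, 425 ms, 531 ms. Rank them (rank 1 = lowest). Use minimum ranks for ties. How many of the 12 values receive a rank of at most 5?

Sorted (ascending): 300, 330, 355, 411, 425, 425, 437, 437, 445, 524, 524, 531
The 2 values of 425 occupy positions 5–6 → each gets rank 5.
The 2 values of 437 occupy positions 7–8 → each gets rank 7.
The 2 values of 524 occupy positions 10–11 → each gets rank 10.
Ranks ≤ 5: {1, 2, 3, 4, 5, 5} → 6 values.

6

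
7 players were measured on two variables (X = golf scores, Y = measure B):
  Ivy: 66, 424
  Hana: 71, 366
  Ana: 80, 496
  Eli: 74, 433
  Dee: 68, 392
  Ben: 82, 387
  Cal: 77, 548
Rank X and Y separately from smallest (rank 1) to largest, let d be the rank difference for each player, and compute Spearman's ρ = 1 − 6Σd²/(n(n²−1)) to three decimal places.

Ranks of variable 1: 1, 3, 6, 4, 2, 7, 5
Ranks of variable 2: 4, 1, 6, 5, 3, 2, 7
d = r₁ − r₂: -3, 2, 0, -1, -1, 5, -2
d²: 9, 4, 0, 1, 1, 25, 4; Σd² = 44
ρ = 1 − 6·44/(7·48) = 1 − 264/336 = 0.214

0.214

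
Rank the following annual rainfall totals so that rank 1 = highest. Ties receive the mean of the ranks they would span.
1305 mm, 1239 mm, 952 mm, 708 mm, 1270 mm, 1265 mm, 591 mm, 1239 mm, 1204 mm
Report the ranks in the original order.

1, 4.5, 7, 8, 2, 3, 9, 4.5, 6

Sorted (descending): 1305, 1270, 1265, 1239, 1239, 1204, 952, 708, 591
The 2 values of 1239 occupy positions 4–5 → average rank (4+5)/2 = 4.5.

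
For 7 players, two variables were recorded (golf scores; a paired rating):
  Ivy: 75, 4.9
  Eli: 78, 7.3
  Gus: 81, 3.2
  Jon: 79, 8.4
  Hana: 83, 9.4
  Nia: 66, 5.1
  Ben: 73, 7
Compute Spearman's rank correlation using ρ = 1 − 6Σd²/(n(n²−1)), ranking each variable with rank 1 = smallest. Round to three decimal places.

0.357

Ranks of variable 1: 3, 4, 6, 5, 7, 1, 2
Ranks of variable 2: 2, 5, 1, 6, 7, 3, 4
d = r₁ − r₂: 1, -1, 5, -1, 0, -2, -2
d²: 1, 1, 25, 1, 0, 4, 4; Σd² = 36
ρ = 1 − 6·36/(7·48) = 1 − 216/336 = 0.357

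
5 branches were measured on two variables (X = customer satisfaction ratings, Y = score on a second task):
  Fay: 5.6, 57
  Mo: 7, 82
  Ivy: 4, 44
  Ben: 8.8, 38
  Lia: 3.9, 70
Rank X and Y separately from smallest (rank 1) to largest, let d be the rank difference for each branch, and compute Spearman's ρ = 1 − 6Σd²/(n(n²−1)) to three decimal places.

Ranks of variable 1: 3, 4, 2, 5, 1
Ranks of variable 2: 3, 5, 2, 1, 4
d = r₁ − r₂: 0, -1, 0, 4, -3
d²: 0, 1, 0, 16, 9; Σd² = 26
ρ = 1 − 6·26/(5·24) = 1 − 156/120 = -0.300

-0.300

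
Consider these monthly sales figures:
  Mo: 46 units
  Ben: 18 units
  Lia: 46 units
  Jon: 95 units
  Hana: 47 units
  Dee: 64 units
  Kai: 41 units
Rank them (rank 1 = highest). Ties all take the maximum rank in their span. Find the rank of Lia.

5

Sorted (descending): 95, 64, 47, 46, 46, 41, 18
The 2 values of 46 occupy positions 4–5 → each gets rank 5.
Lia has value 46 units → rank 5.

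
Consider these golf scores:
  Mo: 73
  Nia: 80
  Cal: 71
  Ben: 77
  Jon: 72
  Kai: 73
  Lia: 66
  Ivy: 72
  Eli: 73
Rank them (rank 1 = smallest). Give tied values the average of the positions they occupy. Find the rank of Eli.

6

Sorted (ascending): 66, 71, 72, 72, 73, 73, 73, 77, 80
The 2 values of 72 occupy positions 3–4 → average rank (3+4)/2 = 3.5.
The 3 values of 73 occupy positions 5–7 → average rank 6.
Eli has value 73 → rank 6.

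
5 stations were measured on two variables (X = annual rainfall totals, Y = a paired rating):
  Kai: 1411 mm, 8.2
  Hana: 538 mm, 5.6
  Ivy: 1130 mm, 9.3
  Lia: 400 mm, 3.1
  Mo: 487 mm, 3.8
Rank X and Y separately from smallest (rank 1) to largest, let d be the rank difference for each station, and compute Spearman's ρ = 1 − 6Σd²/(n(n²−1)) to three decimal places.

Ranks of variable 1: 5, 3, 4, 1, 2
Ranks of variable 2: 4, 3, 5, 1, 2
d = r₁ − r₂: 1, 0, -1, 0, 0
d²: 1, 0, 1, 0, 0; Σd² = 2
ρ = 1 − 6·2/(5·24) = 1 − 12/120 = 0.900

0.900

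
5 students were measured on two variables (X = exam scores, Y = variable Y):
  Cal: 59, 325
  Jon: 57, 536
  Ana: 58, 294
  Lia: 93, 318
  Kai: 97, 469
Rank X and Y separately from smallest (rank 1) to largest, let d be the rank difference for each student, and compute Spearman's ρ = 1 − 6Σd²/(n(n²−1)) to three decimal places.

Ranks of variable 1: 3, 1, 2, 4, 5
Ranks of variable 2: 3, 5, 1, 2, 4
d = r₁ − r₂: 0, -4, 1, 2, 1
d²: 0, 16, 1, 4, 1; Σd² = 22
ρ = 1 − 6·22/(5·24) = 1 − 132/120 = -0.100

-0.100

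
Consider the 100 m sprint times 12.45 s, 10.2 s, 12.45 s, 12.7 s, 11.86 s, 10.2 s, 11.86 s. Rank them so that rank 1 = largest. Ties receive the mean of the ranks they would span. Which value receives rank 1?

Sorted (descending): 12.7, 12.45, 12.45, 11.86, 11.86, 10.2, 10.2
The 2 values of 12.45 occupy positions 2–3 → average rank (2+3)/2 = 2.5.
The 2 values of 11.86 occupy positions 4–5 → average rank (4+5)/2 = 4.5.
The 2 values of 10.2 occupy positions 6–7 → average rank (6+7)/2 = 6.5.
Rank 1 → value 12.7.

12.7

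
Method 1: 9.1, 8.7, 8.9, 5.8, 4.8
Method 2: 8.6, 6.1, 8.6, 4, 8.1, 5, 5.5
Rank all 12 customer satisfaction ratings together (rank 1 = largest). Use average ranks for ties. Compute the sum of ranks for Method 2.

Sorted (descending): 9.1, 8.9, 8.7, 8.6, 8.6, 8.1, 6.1, 5.8, 5.5, 5, 4.8, 4
The 2 values of 8.6 occupy positions 4–5 → average rank (4+5)/2 = 4.5.
Method 2 values → pooled ranks: 8.6→4.5, 6.1→7, 8.6→4.5, 4→12, 8.1→6, 5→10, 5.5→9
Rank sum = 4.5 + 7 + 4.5 + 12 + 6 + 10 + 9 = 53

53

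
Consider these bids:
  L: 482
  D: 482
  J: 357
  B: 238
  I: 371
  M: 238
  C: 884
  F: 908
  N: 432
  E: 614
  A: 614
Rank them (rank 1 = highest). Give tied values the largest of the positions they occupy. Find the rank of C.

2

Sorted (descending): 908, 884, 614, 614, 482, 482, 432, 371, 357, 238, 238
The 2 values of 614 occupy positions 3–4 → each gets rank 4.
The 2 values of 482 occupy positions 5–6 → each gets rank 6.
The 2 values of 238 occupy positions 10–11 → each gets rank 11.
C has value 884 → rank 2.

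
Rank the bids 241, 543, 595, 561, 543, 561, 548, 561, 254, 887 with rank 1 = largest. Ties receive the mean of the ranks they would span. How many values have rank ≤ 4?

Sorted (descending): 887, 595, 561, 561, 561, 548, 543, 543, 254, 241
The 3 values of 561 occupy positions 3–5 → average rank 4.
The 2 values of 543 occupy positions 7–8 → average rank (7+8)/2 = 7.5.
Ranks ≤ 4: {1, 2, 4, 4, 4} → 5 values.

5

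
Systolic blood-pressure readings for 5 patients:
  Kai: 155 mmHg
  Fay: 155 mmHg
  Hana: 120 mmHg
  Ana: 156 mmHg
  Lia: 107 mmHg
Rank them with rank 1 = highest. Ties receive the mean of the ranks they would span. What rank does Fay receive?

2.5

Sorted (descending): 156, 155, 155, 120, 107
The 2 values of 155 occupy positions 2–3 → average rank (2+3)/2 = 2.5.
Fay has value 155 mmHg → rank 2.5.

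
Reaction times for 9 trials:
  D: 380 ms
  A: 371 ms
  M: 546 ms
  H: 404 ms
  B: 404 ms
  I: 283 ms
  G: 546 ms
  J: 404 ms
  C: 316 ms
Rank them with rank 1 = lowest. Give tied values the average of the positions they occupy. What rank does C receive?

Sorted (ascending): 283, 316, 371, 380, 404, 404, 404, 546, 546
The 3 values of 404 occupy positions 5–7 → average rank 6.
The 2 values of 546 occupy positions 8–9 → average rank (8+9)/2 = 8.5.
C has value 316 ms → rank 2.

2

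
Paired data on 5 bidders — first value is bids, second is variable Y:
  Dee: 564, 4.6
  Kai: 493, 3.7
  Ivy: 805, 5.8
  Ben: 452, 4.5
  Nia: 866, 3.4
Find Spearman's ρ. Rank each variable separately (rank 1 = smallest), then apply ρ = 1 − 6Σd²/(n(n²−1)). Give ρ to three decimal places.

-0.100

Ranks of variable 1: 3, 2, 4, 1, 5
Ranks of variable 2: 4, 2, 5, 3, 1
d = r₁ − r₂: -1, 0, -1, -2, 4
d²: 1, 0, 1, 4, 16; Σd² = 22
ρ = 1 − 6·22/(5·24) = 1 − 132/120 = -0.100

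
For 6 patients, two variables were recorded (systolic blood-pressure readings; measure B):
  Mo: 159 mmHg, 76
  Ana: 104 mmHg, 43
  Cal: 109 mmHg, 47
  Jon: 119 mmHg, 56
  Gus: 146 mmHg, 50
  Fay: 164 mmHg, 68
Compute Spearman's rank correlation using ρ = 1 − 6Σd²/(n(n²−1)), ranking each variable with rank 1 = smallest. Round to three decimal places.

0.886

Ranks of variable 1: 5, 1, 2, 3, 4, 6
Ranks of variable 2: 6, 1, 2, 4, 3, 5
d = r₁ − r₂: -1, 0, 0, -1, 1, 1
d²: 1, 0, 0, 1, 1, 1; Σd² = 4
ρ = 1 − 6·4/(6·35) = 1 − 24/210 = 0.886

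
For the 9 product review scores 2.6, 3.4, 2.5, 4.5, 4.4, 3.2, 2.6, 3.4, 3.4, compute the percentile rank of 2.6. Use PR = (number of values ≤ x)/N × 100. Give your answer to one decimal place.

33.3

N = 9.
Strictly below 2.6: 1. Equal to 2.6: 2.
PR = 3/9 × 100 = 33.3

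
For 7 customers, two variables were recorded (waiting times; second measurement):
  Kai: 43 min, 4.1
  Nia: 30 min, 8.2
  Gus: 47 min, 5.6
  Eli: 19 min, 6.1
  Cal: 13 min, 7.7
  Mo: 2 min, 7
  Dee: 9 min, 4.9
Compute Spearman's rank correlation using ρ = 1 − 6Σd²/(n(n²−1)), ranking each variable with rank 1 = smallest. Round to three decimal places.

Ranks of variable 1: 6, 5, 7, 4, 3, 1, 2
Ranks of variable 2: 1, 7, 3, 4, 6, 5, 2
d = r₁ − r₂: 5, -2, 4, 0, -3, -4, 0
d²: 25, 4, 16, 0, 9, 16, 0; Σd² = 70
ρ = 1 − 6·70/(7·48) = 1 − 420/336 = -0.250

-0.250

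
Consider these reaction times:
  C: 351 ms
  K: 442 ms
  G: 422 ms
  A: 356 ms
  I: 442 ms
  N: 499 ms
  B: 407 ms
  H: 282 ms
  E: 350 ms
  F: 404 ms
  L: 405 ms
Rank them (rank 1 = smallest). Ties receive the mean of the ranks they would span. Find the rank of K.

9.5

Sorted (ascending): 282, 350, 351, 356, 404, 405, 407, 422, 442, 442, 499
The 2 values of 442 occupy positions 9–10 → average rank (9+10)/2 = 9.5.
K has value 442 ms → rank 9.5.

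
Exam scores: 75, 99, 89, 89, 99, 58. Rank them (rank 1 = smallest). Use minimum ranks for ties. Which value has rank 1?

58

Sorted (ascending): 58, 75, 89, 89, 99, 99
The 2 values of 89 occupy positions 3–4 → each gets rank 3.
The 2 values of 99 occupy positions 5–6 → each gets rank 5.
Rank 1 → value 58.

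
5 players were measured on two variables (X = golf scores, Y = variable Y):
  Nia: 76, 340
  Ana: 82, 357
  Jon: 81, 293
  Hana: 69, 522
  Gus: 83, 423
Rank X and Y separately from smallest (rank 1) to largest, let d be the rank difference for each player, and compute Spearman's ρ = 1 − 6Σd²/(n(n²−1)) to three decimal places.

Ranks of variable 1: 2, 4, 3, 1, 5
Ranks of variable 2: 2, 3, 1, 5, 4
d = r₁ − r₂: 0, 1, 2, -4, 1
d²: 0, 1, 4, 16, 1; Σd² = 22
ρ = 1 − 6·22/(5·24) = 1 − 132/120 = -0.100

-0.100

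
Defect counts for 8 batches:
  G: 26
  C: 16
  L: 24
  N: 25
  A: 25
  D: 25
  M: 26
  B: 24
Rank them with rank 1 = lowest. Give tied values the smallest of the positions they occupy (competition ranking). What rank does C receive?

1

Sorted (ascending): 16, 24, 24, 25, 25, 25, 26, 26
The 2 values of 24 occupy positions 2–3 → each gets rank 2.
The 3 values of 25 occupy positions 4–6 → each gets rank 4.
The 2 values of 26 occupy positions 7–8 → each gets rank 7.
C has value 16 → rank 1.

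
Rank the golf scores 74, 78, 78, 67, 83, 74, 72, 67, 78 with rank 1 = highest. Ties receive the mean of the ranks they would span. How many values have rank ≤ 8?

7

Sorted (descending): 83, 78, 78, 78, 74, 74, 72, 67, 67
The 3 values of 78 occupy positions 2–4 → average rank 3.
The 2 values of 74 occupy positions 5–6 → average rank (5+6)/2 = 5.5.
The 2 values of 67 occupy positions 8–9 → average rank (8+9)/2 = 8.5.
Ranks ≤ 8: {1, 3, 3, 3, 5.5, 5.5, 7} → 7 values.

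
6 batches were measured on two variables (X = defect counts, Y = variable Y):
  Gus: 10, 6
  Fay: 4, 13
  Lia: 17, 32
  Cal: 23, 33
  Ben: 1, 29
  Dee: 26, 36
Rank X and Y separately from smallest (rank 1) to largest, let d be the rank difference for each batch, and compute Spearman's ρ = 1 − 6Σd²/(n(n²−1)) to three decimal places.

Ranks of variable 1: 3, 2, 4, 5, 1, 6
Ranks of variable 2: 1, 2, 4, 5, 3, 6
d = r₁ − r₂: 2, 0, 0, 0, -2, 0
d²: 4, 0, 0, 0, 4, 0; Σd² = 8
ρ = 1 − 6·8/(6·35) = 1 − 48/210 = 0.771

0.771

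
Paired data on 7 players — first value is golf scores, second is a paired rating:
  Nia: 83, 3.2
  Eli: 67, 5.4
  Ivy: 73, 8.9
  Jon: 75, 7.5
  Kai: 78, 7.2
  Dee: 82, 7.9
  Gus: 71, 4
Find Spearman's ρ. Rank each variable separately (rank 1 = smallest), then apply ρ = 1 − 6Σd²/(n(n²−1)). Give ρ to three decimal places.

-0.036

Ranks of variable 1: 7, 1, 3, 4, 5, 6, 2
Ranks of variable 2: 1, 3, 7, 5, 4, 6, 2
d = r₁ − r₂: 6, -2, -4, -1, 1, 0, 0
d²: 36, 4, 16, 1, 1, 0, 0; Σd² = 58
ρ = 1 − 6·58/(7·48) = 1 − 348/336 = -0.036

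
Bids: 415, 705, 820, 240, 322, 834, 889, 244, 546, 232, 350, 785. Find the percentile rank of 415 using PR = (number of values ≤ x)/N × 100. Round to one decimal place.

N = 12.
Strictly below 415: 5. Equal to 415: 1.
PR = 6/12 × 100 = 50.0

50.0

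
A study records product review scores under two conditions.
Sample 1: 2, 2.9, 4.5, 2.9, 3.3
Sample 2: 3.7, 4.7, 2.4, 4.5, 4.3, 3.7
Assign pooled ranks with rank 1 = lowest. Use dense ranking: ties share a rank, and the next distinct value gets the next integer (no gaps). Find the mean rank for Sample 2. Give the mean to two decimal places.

5.50

Sorted (ascending): 2, 2.4, 2.9, 2.9, 3.3, 3.7, 3.7, 4.3, 4.5, 4.5, 4.7
The 2 values of 2.9 share dense rank 3.
The 2 values of 3.7 share dense rank 5.
The 2 values of 4.5 share dense rank 7.
Remaining distinct values take the next consecutive integers.
Sample 2 values → pooled ranks: 3.7→5, 4.7→8, 2.4→2, 4.5→7, 4.3→6, 3.7→5
Mean rank = (5 + 8 + 2 + 7 + 6 + 5) / 6 = 5.50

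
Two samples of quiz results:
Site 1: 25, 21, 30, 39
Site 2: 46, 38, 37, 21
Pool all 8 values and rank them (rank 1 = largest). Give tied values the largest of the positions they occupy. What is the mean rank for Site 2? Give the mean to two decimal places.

4.00

Sorted (descending): 46, 39, 38, 37, 30, 25, 21, 21
The 2 values of 21 occupy positions 7–8 → each gets rank 8.
Site 2 values → pooled ranks: 46→1, 38→3, 37→4, 21→8
Mean rank = (1 + 3 + 4 + 8) / 4 = 4.00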